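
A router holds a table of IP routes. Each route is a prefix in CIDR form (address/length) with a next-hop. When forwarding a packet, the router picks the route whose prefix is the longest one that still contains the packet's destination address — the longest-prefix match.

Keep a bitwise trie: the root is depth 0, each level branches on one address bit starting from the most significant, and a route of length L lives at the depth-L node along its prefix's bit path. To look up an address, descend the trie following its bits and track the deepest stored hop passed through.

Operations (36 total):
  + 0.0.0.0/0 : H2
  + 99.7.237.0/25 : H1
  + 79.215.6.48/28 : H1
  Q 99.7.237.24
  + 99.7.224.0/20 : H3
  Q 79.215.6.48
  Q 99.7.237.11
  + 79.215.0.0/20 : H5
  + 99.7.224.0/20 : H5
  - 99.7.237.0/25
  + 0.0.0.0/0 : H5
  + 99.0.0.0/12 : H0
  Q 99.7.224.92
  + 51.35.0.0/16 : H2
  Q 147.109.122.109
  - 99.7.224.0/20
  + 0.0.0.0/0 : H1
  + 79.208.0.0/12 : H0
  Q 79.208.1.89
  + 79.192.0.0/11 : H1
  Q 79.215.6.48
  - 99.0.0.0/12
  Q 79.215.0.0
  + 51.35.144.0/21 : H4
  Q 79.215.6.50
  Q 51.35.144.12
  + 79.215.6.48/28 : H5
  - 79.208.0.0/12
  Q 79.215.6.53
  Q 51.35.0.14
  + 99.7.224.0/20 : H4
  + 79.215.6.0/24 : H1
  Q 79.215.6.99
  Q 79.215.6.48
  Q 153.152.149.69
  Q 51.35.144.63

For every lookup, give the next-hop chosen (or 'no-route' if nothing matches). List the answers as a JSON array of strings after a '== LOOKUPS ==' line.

Process each operation:
  + 0.0.0.0/0 (H2) depth=0
  + 99.7.237.0/25 (H1) depth=25
  + 79.215.6.48/28 (H1) depth=28
  Q 99.7.237.24: descend 0110001100000111111011010 ; hops seen [H2,H1] ; pick H1
  + 99.7.224.0/20 (H3) depth=20
  Q 79.215.6.48: descend 0100111111010111000001100011 ; hops seen [H2,H1] ; pick H1
  Q 99.7.237.11: descend 0110001100000111111011010 ; hops seen [H2,H3,H1] ; pick H1
  + 79.215.0.0/20 (H5) depth=20
  + 99.7.224.0/20 (H5) depth=20
  - 99.7.237.0/25 clear@25
  + 0.0.0.0/0 (H5) depth=0
  + 99.0.0.0/12 (H0) depth=12
  Q 99.7.224.92: descend 01100011000001111110 ; hops seen [H5,H0,H5] ; pick H5
  + 51.35.0.0/16 (H2) depth=16
  Q 147.109.122.109: descend ε ; hops seen [H5] ; pick H5
  - 99.7.224.0/20 clear@20
  + 0.0.0.0/0 (H1) depth=0
  + 79.208.0.0/12 (H0) depth=12
  Q 79.208.1.89: descend 0100111111010 ; hops seen [H1,H0] ; pick H0
  + 79.192.0.0/11 (H1) depth=11
  Q 79.215.6.48: descend 0100111111010111000001100011 ; hops seen [H1,H1,H0,H5,H1] ; pick H1
  - 99.0.0.0/12 clear@12
  Q 79.215.0.0: descend 010011111101011100000 ; hops seen [H1,H1,H0,H5] ; pick H5
  + 51.35.144.0/21 (H4) depth=21
  Q 79.215.6.50: descend 0100111111010111000001100011 ; hops seen [H1,H1,H0,H5,H1] ; pick H1
  Q 51.35.144.12: descend 001100110010001110010 ; hops seen [H1,H2,H4] ; pick H4
  + 79.215.6.48/28 (H5) depth=28
  - 79.208.0.0/12 clear@12
  Q 79.215.6.53: descend 0100111111010111000001100011 ; hops seen [H1,H1,H5,H5] ; pick H5
  Q 51.35.0.14: descend 0011001100100011 ; hops seen [H1,H2] ; pick H2
  + 99.7.224.0/20 (H4) depth=20
  + 79.215.6.0/24 (H1) depth=24
  Q 79.215.6.99: descend 0100111111010111000001100 ; hops seen [H1,H1,H5,H1] ; pick H1
  Q 79.215.6.48: descend 0100111111010111000001100011 ; hops seen [H1,H1,H5,H1,H5] ; pick H5
  Q 153.152.149.69: descend ε ; hops seen [H1] ; pick H1
  Q 51.35.144.63: descend 001100110010001110010 ; hops seen [H1,H2,H4] ; pick H4

== LOOKUPS ==
["H1","H1","H1","H5","H5","H0","H1","H5","H1","H4","H5","H2","H1","H5","H1","H4"]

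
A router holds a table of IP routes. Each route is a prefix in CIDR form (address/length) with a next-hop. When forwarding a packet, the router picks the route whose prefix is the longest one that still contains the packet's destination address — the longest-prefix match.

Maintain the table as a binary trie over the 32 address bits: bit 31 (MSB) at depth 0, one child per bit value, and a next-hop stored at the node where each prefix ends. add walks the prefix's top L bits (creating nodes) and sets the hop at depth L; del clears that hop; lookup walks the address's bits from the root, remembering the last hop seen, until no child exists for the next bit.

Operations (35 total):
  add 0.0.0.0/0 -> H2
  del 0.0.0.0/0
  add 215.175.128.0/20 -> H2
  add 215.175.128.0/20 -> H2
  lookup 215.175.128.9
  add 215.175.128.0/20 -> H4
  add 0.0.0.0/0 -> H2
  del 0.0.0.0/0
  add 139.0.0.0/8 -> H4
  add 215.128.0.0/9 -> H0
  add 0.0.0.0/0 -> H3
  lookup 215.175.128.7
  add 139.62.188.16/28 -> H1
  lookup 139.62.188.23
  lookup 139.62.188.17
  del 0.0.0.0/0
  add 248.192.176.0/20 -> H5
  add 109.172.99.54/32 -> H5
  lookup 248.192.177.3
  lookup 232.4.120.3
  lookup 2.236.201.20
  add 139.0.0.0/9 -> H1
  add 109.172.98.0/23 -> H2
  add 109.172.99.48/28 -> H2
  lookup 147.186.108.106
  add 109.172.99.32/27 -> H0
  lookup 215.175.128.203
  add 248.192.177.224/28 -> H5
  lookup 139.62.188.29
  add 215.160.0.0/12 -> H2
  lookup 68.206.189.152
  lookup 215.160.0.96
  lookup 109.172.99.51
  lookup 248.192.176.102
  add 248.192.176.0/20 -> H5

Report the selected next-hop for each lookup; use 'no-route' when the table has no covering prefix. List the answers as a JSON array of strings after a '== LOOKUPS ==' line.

Apply in order:
  + 0.0.0.0/0 (H2) depth=0
  - 0.0.0.0/0 clear@0
  + 215.175.128.0/20 (H2) depth=20
  + 215.175.128.0/20 (H2) depth=20
  Q 215.175.128.9: descend 11010111101011111000 ; hops seen [H2] ; pick H2
  + 215.175.128.0/20 (H4) depth=20
  + 0.0.0.0/0 (H2) depth=0
  - 0.0.0.0/0 clear@0
  + 139.0.0.0/8 (H4) depth=8
  + 215.128.0.0/9 (H0) depth=9
  + 0.0.0.0/0 (H3) depth=0
  Q 215.175.128.7: descend 11010111101011111000 ; hops seen [H3,H0,H4] ; pick H4
  + 139.62.188.16/28 (H1) depth=28
  Q 139.62.188.23: descend 1000101100111110101111000001 ; hops seen [H3,H4,H1] ; pick H1
  Q 139.62.188.17: descend 1000101100111110101111000001 ; hops seen [H3,H4,H1] ; pick H1
  - 0.0.0.0/0 clear@0
  + 248.192.176.0/20 (H5) depth=20
  + 109.172.99.54/32 (H5) depth=32
  Q 248.192.177.3: descend 11111000110000001011 ; hops seen [H5] ; pick H5
  Q 232.4.120.3: descend 111 ; hops seen [∅] ; pick no-route
  Q 2.236.201.20: descend 0 ; hops seen [∅] ; pick no-route
  + 139.0.0.0/9 (H1) depth=9
  + 109.172.98.0/23 (H2) depth=23
  + 109.172.99.48/28 (H2) depth=28
  Q 147.186.108.106: descend 100 ; hops seen [∅] ; pick no-route
  + 109.172.99.32/27 (H0) depth=27
  Q 215.175.128.203: descend 11010111101011111000 ; hops seen [H0,H4] ; pick H4
  + 248.192.177.224/28 (H5) depth=28
  Q 139.62.188.29: descend 1000101100111110101111000001 ; hops seen [H4,H1,H1] ; pick H1
  + 215.160.0.0/12 (H2) depth=12
  Q 68.206.189.152: descend 01 ; hops seen [∅] ; pick no-route
  Q 215.160.0.96: descend 110101111010 ; hops seen [H0,H2] ; pick H2
  Q 109.172.99.51: descend 01101101101011000110001100110 ; hops seen [H2,H0,H2] ; pick H2
  Q 248.192.176.102: descend 11111000110000001011000 ; hops seen [H5] ; pick H5
  + 248.192.176.0/20 (H5) depth=20

== LOOKUPS ==
["H2","H4","H1","H1","H5","no-route","no-route","no-route","H4","H1","no-route","H2","H2","H5"]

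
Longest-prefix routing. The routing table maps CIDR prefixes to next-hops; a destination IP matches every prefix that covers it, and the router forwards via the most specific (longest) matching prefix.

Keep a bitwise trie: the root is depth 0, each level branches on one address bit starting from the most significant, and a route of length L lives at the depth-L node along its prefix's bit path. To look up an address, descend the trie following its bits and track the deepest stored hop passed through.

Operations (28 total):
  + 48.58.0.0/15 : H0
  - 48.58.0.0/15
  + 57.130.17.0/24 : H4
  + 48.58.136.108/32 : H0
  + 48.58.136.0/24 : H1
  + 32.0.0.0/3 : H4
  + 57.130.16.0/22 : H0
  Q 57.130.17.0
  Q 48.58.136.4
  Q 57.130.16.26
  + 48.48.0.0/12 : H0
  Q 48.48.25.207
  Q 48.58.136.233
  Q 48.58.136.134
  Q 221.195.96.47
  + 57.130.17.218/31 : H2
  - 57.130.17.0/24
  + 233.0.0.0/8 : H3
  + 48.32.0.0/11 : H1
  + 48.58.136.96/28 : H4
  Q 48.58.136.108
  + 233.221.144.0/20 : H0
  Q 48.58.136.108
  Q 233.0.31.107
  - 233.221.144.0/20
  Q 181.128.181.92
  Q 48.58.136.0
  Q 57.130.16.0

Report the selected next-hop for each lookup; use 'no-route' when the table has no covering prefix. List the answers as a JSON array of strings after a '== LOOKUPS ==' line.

Process each operation:
  add 48.58.0.0/15 -> H0 at depth 15
  del 48.58.0.0/15 (clear depth 15)
  add 57.130.17.0/24 -> H4 at depth 24
  add 48.58.136.108/32 -> H0 at depth 32
  add 48.58.136.0/24 -> H1 at depth 24
  add 32.0.0.0/3 -> H4 at depth 3
  add 57.130.16.0/22 -> H0 at depth 22
  lookup 57.130.17.0: bits 001110011000001000010001 walk d0:-→d1:-→d2:-→d3:H4→d4:-→d5:-→d6:-→d7:-→d8:-→d9:-→d10:-→d11:-→d12:-→d13:-→d14:-→d15:-→d16:-→d17:-→d18:-→d19:-→d20:-→d21:-→d22:H0→d23:-→d24:H4 -> H4
  lookup 48.58.136.4: bits 0011000000111010100010000 walk d0:-→d1:-→d2:-→d3:H4→d4:-→d5:-→d6:-→d7:-→d8:-→d9:-→d10:-→d11:-→d12:-→d13:-→d14:-→d15:-→d16:-→d17:-→d18:-→d19:-→d20:-→d21:-→d22:-→d23:-→d24:H1→d25:- -> H1
  lookup 57.130.16.26: bits 00111001100000100001000 walk d0:-→d1:-→d2:-→d3:H4→d4:-→d5:-→d6:-→d7:-→d8:-→d9:-→d10:-→d11:-→d12:-→d13:-→d14:-→d15:-→d16:-→d17:-→d18:-→d19:-→d20:-→d21:-→d22:H0→d23:- -> H0
  add 48.48.0.0/12 -> H0 at depth 12
  lookup 48.48.25.207: bits 001100000011 walk d0:-→d1:-→d2:-→d3:H4→d4:-→d5:-→d6:-→d7:-→d8:-→d9:-→d10:-→d11:-→d12:H0 -> H0
  lookup 48.58.136.233: bits 001100000011101010001000 walk d0:-→d1:-→d2:-→d3:H4→d4:-→d5:-→d6:-→d7:-→d8:-→d9:-→d10:-→d11:-→d12:H0→d13:-→d14:-→d15:-→d16:-→d17:-→d18:-→d19:-→d20:-→d21:-→d22:-→d23:-→d24:H1 -> H1
  lookup 48.58.136.134: bits 001100000011101010001000 walk d0:-→d1:-→d2:-→d3:H4→d4:-→d5:-→d6:-→d7:-→d8:-→d9:-→d10:-→d11:-→d12:H0→d13:-→d14:-→d15:-→d16:-→d17:-→d18:-→d19:-→d20:-→d21:-→d22:-→d23:-→d24:H1 -> H1
  lookup 221.195.96.47: bits ε walk d0:- -> no-route
  add 57.130.17.218/31 -> H2 at depth 31
  del 57.130.17.0/24 (clear depth 24)
  add 233.0.0.0/8 -> H3 at depth 8
  add 48.32.0.0/11 -> H1 at depth 11
  add 48.58.136.96/28 -> H4 at depth 28
  lookup 48.58.136.108: bits 00110000001110101000100001101100 walk d0:-→d1:-→d2:-→d3:H4→d4:-→d5:-→d6:-→d7:-→d8:-→d9:-→d10:-→d11:H1→d12:H0→d13:-→d14:-→d15:-→d16:-→d17:-→d18:-→d19:-→d20:-→d21:-→d22:-→d23:-→d24:H1→d25:-→d26:-→d27:-→d28:H4→d29:-→d30:-→d31:-→d32:H0 -> H0
  add 233.221.144.0/20 -> H0 at depth 20
  lookup 48.58.136.108: bits 00110000001110101000100001101100 walk d0:-→d1:-→d2:-→d3:H4→d4:-→d5:-→d6:-→d7:-→d8:-→d9:-→d10:-→d11:H1→d12:H0→d13:-→d14:-→d15:-→d16:-→d17:-→d18:-→d19:-→d20:-→d21:-→d22:-→d23:-→d24:H1→d25:-→d26:-→d27:-→d28:H4→d29:-→d30:-→d31:-→d32:H0 -> H0
  lookup 233.0.31.107: bits 11101001 walk d0:-→d1:-→d2:-→d3:-→d4:-→d5:-→d6:-→d7:-→d8:H3 -> H3
  del 233.221.144.0/20 (clear depth 20)
  lookup 181.128.181.92: bits 1 walk d0:-→d1:- -> no-route
  lookup 48.58.136.0: bits 0011000000111010100010000 walk d0:-→d1:-→d2:-→d3:H4→d4:-→d5:-→d6:-→d7:-→d8:-→d9:-→d10:-→d11:H1→d12:H0→d13:-→d14:-→d15:-→d16:-→d17:-→d18:-→d19:-→d20:-→d21:-→d22:-→d23:-→d24:H1→d25:- -> H1
  lookup 57.130.16.0: bits 00111001100000100001000 walk d0:-→d1:-→d2:-→d3:H4→d4:-→d5:-→d6:-→d7:-→d8:-→d9:-→d10:-→d11:-→d12:-→d13:-→d14:-→d15:-→d16:-→d17:-→d18:-→d19:-→d20:-→d21:-→d22:H0→d23:- -> H0

== LOOKUPS ==
["H4","H1","H0","H0","H1","H1","no-route","H0","H0","H3","no-route","H1","H0"]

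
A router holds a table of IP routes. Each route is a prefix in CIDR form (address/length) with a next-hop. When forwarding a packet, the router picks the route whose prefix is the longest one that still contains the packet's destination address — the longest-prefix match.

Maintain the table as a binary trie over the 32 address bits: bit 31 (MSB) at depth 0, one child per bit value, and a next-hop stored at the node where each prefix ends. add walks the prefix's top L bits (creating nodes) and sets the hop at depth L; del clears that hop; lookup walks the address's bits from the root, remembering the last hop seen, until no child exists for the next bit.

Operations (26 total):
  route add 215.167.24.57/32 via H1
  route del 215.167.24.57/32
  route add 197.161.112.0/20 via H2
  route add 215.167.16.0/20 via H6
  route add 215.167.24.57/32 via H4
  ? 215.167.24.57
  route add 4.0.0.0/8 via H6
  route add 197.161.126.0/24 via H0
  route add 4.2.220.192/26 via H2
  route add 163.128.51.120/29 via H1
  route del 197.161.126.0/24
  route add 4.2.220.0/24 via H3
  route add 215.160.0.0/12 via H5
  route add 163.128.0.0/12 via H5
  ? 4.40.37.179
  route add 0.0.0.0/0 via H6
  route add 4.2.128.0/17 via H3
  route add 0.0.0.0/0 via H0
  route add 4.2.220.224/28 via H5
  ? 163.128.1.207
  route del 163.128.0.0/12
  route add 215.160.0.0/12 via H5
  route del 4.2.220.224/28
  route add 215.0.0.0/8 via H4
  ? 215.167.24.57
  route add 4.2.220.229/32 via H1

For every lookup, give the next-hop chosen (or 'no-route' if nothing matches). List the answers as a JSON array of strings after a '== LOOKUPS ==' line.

Process each operation:
  add 215.167.24.57/32 -> H1 at depth 32
  - 215.167.24.57/32 clear@32
  add 197.161.112.0/20 -> H2 at depth 20
  add 215.167.16.0/20 -> H6 at depth 20
  add 215.167.24.57/32 -> H4 at depth 32
  ? 215.167.24.57  path d0:-→d1:-→d2:-→d3:-→d4:-→d5:-→d6:-→d7:-→d8:-→d9:-→d10:-→d11:-→d12:-→d13:-→d14:-→d15:-→d16:-→d17:-→d18:-→d19:-→d20:H6→d21:-→d22:-→d23:-→d24:-→d25:-→d26:-→d27:-→d28:-→d29:-→d30:-→d31:-→d32:H4  best=H4
  add 4.0.0.0/8 -> H6 at depth 8
  add 197.161.126.0/24 -> H0 at depth 24
  add 4.2.220.192/26 -> H2 at depth 26
  add 163.128.51.120/29 -> H1 at depth 29
  - 197.161.126.0/24 clear@24
  add 4.2.220.0/24 -> H3 at depth 24
  add 215.160.0.0/12 -> H5 at depth 12
  add 163.128.0.0/12 -> H5 at depth 12
  ? 4.40.37.179  path d0:-→d1:-→d2:-→d3:-→d4:-→d5:-→d6:-→d7:-→d8:H6→d9:-→d10:-  best=H6
  add 0.0.0.0/0 -> H6 at depth 0
  add 4.2.128.0/17 -> H3 at depth 17
  add 0.0.0.0/0 -> H0 at depth 0
  add 4.2.220.224/28 -> H5 at depth 28
  ? 163.128.1.207  path d0:H0→d1:-→d2:-→d3:-→d4:-→d5:-→d6:-→d7:-→d8:-→d9:-→d10:-→d11:-→d12:H5→d13:-→d14:-→d15:-→d16:-→d17:-→d18:-  best=H5
  - 163.128.0.0/12 clear@12
  add 215.160.0.0/12 -> H5 at depth 12
  - 4.2.220.224/28 clear@28
  add 215.0.0.0/8 -> H4 at depth 8
  ? 215.167.24.57  path d0:H0→d1:-→d2:-→d3:-→d4:-→d5:-→d6:-→d7:-→d8:H4→d9:-→d10:-→d11:-→d12:H5→d13:-→d14:-→d15:-→d16:-→d17:-→d18:-→d19:-→d20:H6→d21:-→d22:-→d23:-→d24:-→d25:-→d26:-→d27:-→d28:-→d29:-→d30:-→d31:-→d32:H4  best=H4
  add 4.2.220.229/32 -> H1 at depth 32

== LOOKUPS ==
["H4","H6","H5","H4"]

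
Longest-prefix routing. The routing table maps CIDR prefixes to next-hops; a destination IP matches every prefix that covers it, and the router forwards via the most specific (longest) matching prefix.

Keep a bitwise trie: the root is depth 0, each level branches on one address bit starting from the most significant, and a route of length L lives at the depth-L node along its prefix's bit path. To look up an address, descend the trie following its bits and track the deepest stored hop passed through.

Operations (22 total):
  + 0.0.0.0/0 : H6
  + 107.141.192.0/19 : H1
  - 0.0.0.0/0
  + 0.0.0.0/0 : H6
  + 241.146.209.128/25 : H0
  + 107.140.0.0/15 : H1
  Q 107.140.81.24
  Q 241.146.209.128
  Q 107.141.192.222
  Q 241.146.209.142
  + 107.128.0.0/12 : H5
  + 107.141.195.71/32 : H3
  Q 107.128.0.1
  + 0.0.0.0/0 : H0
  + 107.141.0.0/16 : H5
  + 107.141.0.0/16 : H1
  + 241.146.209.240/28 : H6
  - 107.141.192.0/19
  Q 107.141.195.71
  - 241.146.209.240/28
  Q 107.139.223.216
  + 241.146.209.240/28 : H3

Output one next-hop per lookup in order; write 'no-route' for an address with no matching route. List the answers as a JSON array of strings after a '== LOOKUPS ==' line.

Trace:
  + 0.0.0.0/0 (H6) depth=0
  + 107.141.192.0/19 (H1) depth=19
  - 0.0.0.0/0 clear@0
  + 0.0.0.0/0 (H6) depth=0
  + 241.146.209.128/25 (H0) depth=25
  + 107.140.0.0/15 (H1) depth=15
  Q 107.140.81.24: descend 011010111000110 ; hops seen [H6,H1] ; pick H1
  Q 241.146.209.128: descend 1111000110010010110100011 ; hops seen [H6,H0] ; pick H0
  Q 107.141.192.222: descend 0110101110001101110 ; hops seen [H6,H1,H1] ; pick H1
  Q 241.146.209.142: descend 1111000110010010110100011 ; hops seen [H6,H0] ; pick H0
  + 107.128.0.0/12 (H5) depth=12
  + 107.141.195.71/32 (H3) depth=32
  Q 107.128.0.1: descend 011010111000 ; hops seen [H6,H5] ; pick H5
  + 0.0.0.0/0 (H0) depth=0
  + 107.141.0.0/16 (H5) depth=16
  + 107.141.0.0/16 (H1) depth=16
  + 241.146.209.240/28 (H6) depth=28
  - 107.141.192.0/19 clear@19
  Q 107.141.195.71: descend 01101011100011011100001101000111 ; hops seen [H0,H5,H1,H1,H3] ; pick H3
  - 241.146.209.240/28 clear@28
  Q 107.139.223.216: descend 0110101110001 ; hops seen [H0,H5] ; pick H5
  + 241.146.209.240/28 (H3) depth=28

== LOOKUPS ==
["H1","H0","H1","H0","H5","H3","H5"]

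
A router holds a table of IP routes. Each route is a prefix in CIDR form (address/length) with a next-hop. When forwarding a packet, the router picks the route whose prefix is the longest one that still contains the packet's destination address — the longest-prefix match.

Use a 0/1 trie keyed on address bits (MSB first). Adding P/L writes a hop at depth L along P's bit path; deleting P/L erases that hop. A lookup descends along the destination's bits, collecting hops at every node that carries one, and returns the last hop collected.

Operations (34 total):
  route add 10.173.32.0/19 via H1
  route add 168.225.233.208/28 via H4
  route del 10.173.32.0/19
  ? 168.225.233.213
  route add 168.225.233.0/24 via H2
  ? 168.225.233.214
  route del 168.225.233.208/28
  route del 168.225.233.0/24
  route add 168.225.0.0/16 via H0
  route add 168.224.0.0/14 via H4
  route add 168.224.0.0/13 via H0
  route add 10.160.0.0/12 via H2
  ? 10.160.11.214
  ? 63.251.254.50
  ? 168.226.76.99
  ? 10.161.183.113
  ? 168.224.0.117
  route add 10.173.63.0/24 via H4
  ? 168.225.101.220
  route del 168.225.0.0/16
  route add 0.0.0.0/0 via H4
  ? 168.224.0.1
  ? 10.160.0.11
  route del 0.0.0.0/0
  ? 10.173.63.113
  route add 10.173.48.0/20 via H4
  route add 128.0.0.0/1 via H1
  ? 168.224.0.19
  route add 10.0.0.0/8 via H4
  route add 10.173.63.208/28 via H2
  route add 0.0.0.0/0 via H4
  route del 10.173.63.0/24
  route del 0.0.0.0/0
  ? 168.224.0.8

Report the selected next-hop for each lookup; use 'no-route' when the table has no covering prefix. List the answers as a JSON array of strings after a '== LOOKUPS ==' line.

Trace:
  + 10.173.32.0/19 (H1) depth=19
  + 168.225.233.208/28 (H4) depth=28
  - 10.173.32.0/19 clear@19
  ? 168.225.233.213  path d0:-→d1:-→d2:-→d3:-→d4:-→d5:-→d6:-→d7:-→d8:-→d9:-→d10:-→d11:-→d12:-→d13:-→d14:-→d15:-→d16:-→d17:-→d18:-→d19:-→d20:-→d21:-→d22:-→d23:-→d24:-→d25:-→d26:-→d27:-→d28:H4  best=H4
  + 168.225.233.0/24 (H2) depth=24
  ? 168.225.233.214  path d0:-→d1:-→d2:-→d3:-→d4:-→d5:-→d6:-→d7:-→d8:-→d9:-→d10:-→d11:-→d12:-→d13:-→d14:-→d15:-→d16:-→d17:-→d18:-→d19:-→d20:-→d21:-→d22:-→d23:-→d24:H2→d25:-→d26:-→d27:-→d28:H4  best=H4
  - 168.225.233.208/28 clear@28
  - 168.225.233.0/24 clear@24
  + 168.225.0.0/16 (H0) depth=16
  + 168.224.0.0/14 (H4) depth=14
  + 168.224.0.0/13 (H0) depth=13
  + 10.160.0.0/12 (H2) depth=12
  ? 10.160.11.214  path d0:-→d1:-→d2:-→d3:-→d4:-→d5:-→d6:-→d7:-→d8:-→d9:-→d10:-→d11:-→d12:H2  best=H2
  ? 63.251.254.50  path d0:-→d1:-→d2:-  best=no-route
  ? 168.226.76.99  path d0:-→d1:-→d2:-→d3:-→d4:-→d5:-→d6:-→d7:-→d8:-→d9:-→d10:-→d11:-→d12:-→d13:H0→d14:H4  best=H4
  ? 10.161.183.113  path d0:-→d1:-→d2:-→d3:-→d4:-→d5:-→d6:-→d7:-→d8:-→d9:-→d10:-→d11:-→d12:H2  best=H2
  ? 168.224.0.117  path d0:-→d1:-→d2:-→d3:-→d4:-→d5:-→d6:-→d7:-→d8:-→d9:-→d10:-→d11:-→d12:-→d13:H0→d14:H4→d15:-  best=H4
  + 10.173.63.0/24 (H4) depth=24
  ? 168.225.101.220  path d0:-→d1:-→d2:-→d3:-→d4:-→d5:-→d6:-→d7:-→d8:-→d9:-→d10:-→d11:-→d12:-→d13:H0→d14:H4→d15:-→d16:H0  best=H0
  - 168.225.0.0/16 clear@16
  + 0.0.0.0/0 (H4) depth=0
  ? 168.224.0.1  path d0:H4→d1:-→d2:-→d3:-→d4:-→d5:-→d6:-→d7:-→d8:-→d9:-→d10:-→d11:-→d12:-→d13:H0→d14:H4→d15:-  best=H4
  ? 10.160.0.11  path d0:H4→d1:-→d2:-→d3:-→d4:-→d5:-→d6:-→d7:-→d8:-→d9:-→d10:-→d11:-→d12:H2  best=H2
  - 0.0.0.0/0 clear@0
  ? 10.173.63.113  path d0:-→d1:-→d2:-→d3:-→d4:-→d5:-→d6:-→d7:-→d8:-→d9:-→d10:-→d11:-→d12:H2→d13:-→d14:-→d15:-→d16:-→d17:-→d18:-→d19:-→d20:-→d21:-→d22:-→d23:-→d24:H4  best=H4
  + 10.173.48.0/20 (H4) depth=20
  + 128.0.0.0/1 (H1) depth=1
  ? 168.224.0.19  path d0:-→d1:H1→d2:-→d3:-→d4:-→d5:-→d6:-→d7:-→d8:-→d9:-→d10:-→d11:-→d12:-→d13:H0→d14:H4→d15:-  best=H4
  + 10.0.0.0/8 (H4) depth=8
  + 10.173.63.208/28 (H2) depth=28
  + 0.0.0.0/0 (H4) depth=0
  - 10.173.63.0/24 clear@24
  - 0.0.0.0/0 clear@0
  ? 168.224.0.8  path d0:-→d1:H1→d2:-→d3:-→d4:-→d5:-→d6:-→d7:-→d8:-→d9:-→d10:-→d11:-→d12:-→d13:H0→d14:H4→d15:-  best=H4

== LOOKUPS ==
["H4","H4","H2","no-route","H4","H2","H4","H0","H4","H2","H4","H4","H4"]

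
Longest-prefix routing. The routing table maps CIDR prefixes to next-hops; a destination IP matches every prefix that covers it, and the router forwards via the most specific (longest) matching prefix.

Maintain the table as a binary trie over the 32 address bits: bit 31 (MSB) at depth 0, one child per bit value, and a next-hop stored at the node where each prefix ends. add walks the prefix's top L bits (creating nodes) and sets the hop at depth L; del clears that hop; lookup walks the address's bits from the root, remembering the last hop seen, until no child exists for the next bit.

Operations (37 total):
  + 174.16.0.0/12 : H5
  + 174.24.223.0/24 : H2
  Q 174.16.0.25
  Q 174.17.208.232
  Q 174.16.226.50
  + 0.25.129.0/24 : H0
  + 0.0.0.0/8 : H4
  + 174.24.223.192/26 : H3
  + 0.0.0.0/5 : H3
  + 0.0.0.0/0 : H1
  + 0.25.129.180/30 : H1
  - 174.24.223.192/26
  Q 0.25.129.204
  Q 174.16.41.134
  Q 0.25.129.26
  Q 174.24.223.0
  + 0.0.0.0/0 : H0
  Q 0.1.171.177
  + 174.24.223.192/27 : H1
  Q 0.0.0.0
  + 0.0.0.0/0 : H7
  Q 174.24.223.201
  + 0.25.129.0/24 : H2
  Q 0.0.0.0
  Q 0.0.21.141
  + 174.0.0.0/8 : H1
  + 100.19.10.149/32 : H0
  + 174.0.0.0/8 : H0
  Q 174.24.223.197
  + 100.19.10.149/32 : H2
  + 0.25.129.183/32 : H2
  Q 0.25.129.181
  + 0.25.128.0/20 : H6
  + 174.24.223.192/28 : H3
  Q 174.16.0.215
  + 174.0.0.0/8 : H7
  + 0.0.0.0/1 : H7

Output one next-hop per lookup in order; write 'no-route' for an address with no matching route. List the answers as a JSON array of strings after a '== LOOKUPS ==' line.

Process each operation:
  add 174.16.0.0/12 -> H5 at depth 12
  add 174.24.223.0/24 -> H2 at depth 24
  ? 174.16.0.25  path d0:-→d1:-→d2:-→d3:-→d4:-→d5:-→d6:-→d7:-→d8:-→d9:-→d10:-→d11:-→d12:H5  best=H5
  ? 174.17.208.232  path d0:-→d1:-→d2:-→d3:-→d4:-→d5:-→d6:-→d7:-→d8:-→d9:-→d10:-→d11:-→d12:H5  best=H5
  ? 174.16.226.50  path d0:-→d1:-→d2:-→d3:-→d4:-→d5:-→d6:-→d7:-→d8:-→d9:-→d10:-→d11:-→d12:H5  best=H5
  add 0.25.129.0/24 -> H0 at depth 24
  add 0.0.0.0/8 -> H4 at depth 8
  add 174.24.223.192/26 -> H3 at depth 26
  add 0.0.0.0/5 -> H3 at depth 5
  add 0.0.0.0/0 -> H1 at depth 0
  add 0.25.129.180/30 -> H1 at depth 30
  del 174.24.223.192/26 (clear depth 26)
  ? 0.25.129.204  path d0:H1→d1:-→d2:-→d3:-→d4:-→d5:H3→d6:-→d7:-→d8:H4→d9:-→d10:-→d11:-→d12:-→d13:-→d14:-→d15:-→d16:-→d17:-→d18:-→d19:-→d20:-→d21:-→d22:-→d23:-→d24:H0→d25:-  best=H0
  ? 174.16.41.134  path d0:H1→d1:-→d2:-→d3:-→d4:-→d5:-→d6:-→d7:-→d8:-→d9:-→d10:-→d11:-→d12:H5  best=H5
  ? 0.25.129.26  path d0:H1→d1:-→d2:-→d3:-→d4:-→d5:H3→d6:-→d7:-→d8:H4→d9:-→d10:-→d11:-→d12:-→d13:-→d14:-→d15:-→d16:-→d17:-→d18:-→d19:-→d20:-→d21:-→d22:-→d23:-→d24:H0  best=H0
  ? 174.24.223.0  path d0:H1→d1:-→d2:-→d3:-→d4:-→d5:-→d6:-→d7:-→d8:-→d9:-→d10:-→d11:-→d12:H5→d13:-→d14:-→d15:-→d16:-→d17:-→d18:-→d19:-→d20:-→d21:-→d22:-→d23:-→d24:H2  best=H2
  add 0.0.0.0/0 -> H0 at depth 0
  ? 0.1.171.177  path d0:H0→d1:-→d2:-→d3:-→d4:-→d5:H3→d6:-→d7:-→d8:H4→d9:-→d10:-→d11:-  best=H4
  add 174.24.223.192/27 -> H1 at depth 27
  ? 0.0.0.0  path d0:H0→d1:-→d2:-→d3:-→d4:-→d5:H3→d6:-→d7:-→d8:H4→d9:-→d10:-→d11:-  best=H4
  add 0.0.0.0/0 -> H7 at depth 0
  ? 174.24.223.201  path d0:H7→d1:-→d2:-→d3:-→d4:-→d5:-→d6:-→d7:-→d8:-→d9:-→d10:-→d11:-→d12:H5→d13:-→d14:-→d15:-→d16:-→d17:-→d18:-→d19:-→d20:-→d21:-→d22:-→d23:-→d24:H2→d25:-→d26:-→d27:H1  best=H1
  add 0.25.129.0/24 -> H2 at depth 24
  ? 0.0.0.0  path d0:H7→d1:-→d2:-→d3:-→d4:-→d5:H3→d6:-→d7:-→d8:H4→d9:-→d10:-→d11:-  best=H4
  ? 0.0.21.141  path d0:H7→d1:-→d2:-→d3:-→d4:-→d5:H3→d6:-→d7:-→d8:H4→d9:-→d10:-→d11:-  best=H4
  add 174.0.0.0/8 -> H1 at depth 8
  add 100.19.10.149/32 -> H0 at depth 32
  add 174.0.0.0/8 -> H0 at depth 8
  ? 174.24.223.197  path d0:H7→d1:-→d2:-→d3:-→d4:-→d5:-→d6:-→d7:-→d8:H0→d9:-→d10:-→d11:-→d12:H5→d13:-→d14:-→d15:-→d16:-→d17:-→d18:-→d19:-→d20:-→d21:-→d22:-→d23:-→d24:H2→d25:-→d26:-→d27:H1  best=H1
  add 100.19.10.149/32 -> H2 at depth 32
  add 0.25.129.183/32 -> H2 at depth 32
  ? 0.25.129.181  path d0:H7→d1:-→d2:-→d3:-→d4:-→d5:H3→d6:-→d7:-→d8:H4→d9:-→d10:-→d11:-→d12:-→d13:-→d14:-→d15:-→d16:-→d17:-→d18:-→d19:-→d20:-→d21:-→d22:-→d23:-→d24:H2→d25:-→d26:-→d27:-→d28:-→d29:-→d30:H1  best=H1
  add 0.25.128.0/20 -> H6 at depth 20
  add 174.24.223.192/28 -> H3 at depth 28
  ? 174.16.0.215  path d0:H7→d1:-→d2:-→d3:-→d4:-→d5:-→d6:-→d7:-→d8:H0→d9:-→d10:-→d11:-→d12:H5  best=H5
  add 174.0.0.0/8 -> H7 at depth 8
  add 0.0.0.0/1 -> H7 at depth 1

== LOOKUPS ==
["H5","H5","H5","H0","H5","H0","H2","H4","H4","H1","H4","H4","H1","H1","H5"]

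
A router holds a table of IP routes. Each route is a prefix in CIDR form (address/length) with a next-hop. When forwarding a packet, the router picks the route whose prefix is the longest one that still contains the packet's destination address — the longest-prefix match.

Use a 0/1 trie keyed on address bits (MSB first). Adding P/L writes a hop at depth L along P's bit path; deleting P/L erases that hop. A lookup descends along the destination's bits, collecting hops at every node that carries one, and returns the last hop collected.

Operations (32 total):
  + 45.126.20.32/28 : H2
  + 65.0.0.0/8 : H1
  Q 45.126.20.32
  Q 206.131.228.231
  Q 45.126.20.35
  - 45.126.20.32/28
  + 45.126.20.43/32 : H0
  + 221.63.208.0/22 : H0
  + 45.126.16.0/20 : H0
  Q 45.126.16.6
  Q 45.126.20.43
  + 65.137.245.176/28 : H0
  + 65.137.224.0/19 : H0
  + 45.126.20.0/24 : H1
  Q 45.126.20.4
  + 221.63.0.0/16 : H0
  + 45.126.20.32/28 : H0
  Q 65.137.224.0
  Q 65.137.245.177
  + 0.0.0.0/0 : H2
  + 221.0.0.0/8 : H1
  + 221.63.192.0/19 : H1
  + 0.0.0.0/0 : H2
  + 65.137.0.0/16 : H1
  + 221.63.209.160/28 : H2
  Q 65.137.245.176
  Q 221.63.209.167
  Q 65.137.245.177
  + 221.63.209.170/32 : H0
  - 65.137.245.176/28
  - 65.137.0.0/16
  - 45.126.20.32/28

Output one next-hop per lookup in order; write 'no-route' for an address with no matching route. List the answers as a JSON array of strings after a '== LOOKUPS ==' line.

Apply in order:
  add 45.126.20.32/28 -> H2 at depth 28
  add 65.0.0.0/8 -> H1 at depth 8
  ? 45.126.20.32  path d0:-→d1:-→d2:-→d3:-→d4:-→d5:-→d6:-→d7:-→d8:-→d9:-→d10:-→d11:-→d12:-→d13:-→d14:-→d15:-→d16:-→d17:-→d18:-→d19:-→d20:-→d21:-→d22:-→d23:-→d24:-→d25:-→d26:-→d27:-→d28:H2  best=H2
  ? 206.131.228.231  path d0:-  best=no-route
  ? 45.126.20.35  path d0:-→d1:-→d2:-→d3:-→d4:-→d5:-→d6:-→d7:-→d8:-→d9:-→d10:-→d11:-→d12:-→d13:-→d14:-→d15:-→d16:-→d17:-→d18:-→d19:-→d20:-→d21:-→d22:-→d23:-→d24:-→d25:-→d26:-→d27:-→d28:H2  best=H2
  del 45.126.20.32/28 (clear depth 28)
  add 45.126.20.43/32 -> H0 at depth 32
  add 221.63.208.0/22 -> H0 at depth 22
  add 45.126.16.0/20 -> H0 at depth 20
  ? 45.126.16.6  path d0:-→d1:-→d2:-→d3:-→d4:-→d5:-→d6:-→d7:-→d8:-→d9:-→d10:-→d11:-→d12:-→d13:-→d14:-→d15:-→d16:-→d17:-→d18:-→d19:-→d20:H0→d21:-  best=H0
  ? 45.126.20.43  path d0:-→d1:-→d2:-→d3:-→d4:-→d5:-→d6:-→d7:-→d8:-→d9:-→d10:-→d11:-→d12:-→d13:-→d14:-→d15:-→d16:-→d17:-→d18:-→d19:-→d20:H0→d21:-→d22:-→d23:-→d24:-→d25:-→d26:-→d27:-→d28:-→d29:-→d30:-→d31:-→d32:H0  best=H0
  add 65.137.245.176/28 -> H0 at depth 28
  add 65.137.224.0/19 -> H0 at depth 19
  add 45.126.20.0/24 -> H1 at depth 24
  ? 45.126.20.4  path d0:-→d1:-→d2:-→d3:-→d4:-→d5:-→d6:-→d7:-→d8:-→d9:-→d10:-→d11:-→d12:-→d13:-→d14:-→d15:-→d16:-→d17:-→d18:-→d19:-→d20:H0→d21:-→d22:-→d23:-→d24:H1→d25:-→d26:-  best=H1
  add 221.63.0.0/16 -> H0 at depth 16
  add 45.126.20.32/28 -> H0 at depth 28
  ? 65.137.224.0  path d0:-→d1:-→d2:-→d3:-→d4:-→d5:-→d6:-→d7:-→d8:H1→d9:-→d10:-→d11:-→d12:-→d13:-→d14:-→d15:-→d16:-→d17:-→d18:-→d19:H0  best=H0
  ? 65.137.245.177  path d0:-→d1:-→d2:-→d3:-→d4:-→d5:-→d6:-→d7:-→d8:H1→d9:-→d10:-→d11:-→d12:-→d13:-→d14:-→d15:-→d16:-→d17:-→d18:-→d19:H0→d20:-→d21:-→d22:-→d23:-→d24:-→d25:-→d26:-→d27:-→d28:H0  best=H0
  add 0.0.0.0/0 -> H2 at depth 0
  add 221.0.0.0/8 -> H1 at depth 8
  add 221.63.192.0/19 -> H1 at depth 19
  add 0.0.0.0/0 -> H2 at depth 0
  add 65.137.0.0/16 -> H1 at depth 16
  add 221.63.209.160/28 -> H2 at depth 28
  ? 65.137.245.176  path d0:H2→d1:-→d2:-→d3:-→d4:-→d5:-→d6:-→d7:-→d8:H1→d9:-→d10:-→d11:-→d12:-→d13:-→d14:-→d15:-→d16:H1→d17:-→d18:-→d19:H0→d20:-→d21:-→d22:-→d23:-→d24:-→d25:-→d26:-→d27:-→d28:H0  best=H0
  ? 221.63.209.167  path d0:H2→d1:-→d2:-→d3:-→d4:-→d5:-→d6:-→d7:-→d8:H1→d9:-→d10:-→d11:-→d12:-→d13:-→d14:-→d15:-→d16:H0→d17:-→d18:-→d19:H1→d20:-→d21:-→d22:H0→d23:-→d24:-→d25:-→d26:-→d27:-→d28:H2  best=H2
  ? 65.137.245.177  path d0:H2→d1:-→d2:-→d3:-→d4:-→d5:-→d6:-→d7:-→d8:H1→d9:-→d10:-→d11:-→d12:-→d13:-→d14:-→d15:-→d16:H1→d17:-→d18:-→d19:H0→d20:-→d21:-→d22:-→d23:-→d24:-→d25:-→d26:-→d27:-→d28:H0  best=H0
  add 221.63.209.170/32 -> H0 at depth 32
  del 65.137.245.176/28 (clear depth 28)
  del 65.137.0.0/16 (clear depth 16)
  del 45.126.20.32/28 (clear depth 28)

== LOOKUPS ==
["H2","no-route","H2","H0","H0","H1","H0","H0","H0","H2","H0"]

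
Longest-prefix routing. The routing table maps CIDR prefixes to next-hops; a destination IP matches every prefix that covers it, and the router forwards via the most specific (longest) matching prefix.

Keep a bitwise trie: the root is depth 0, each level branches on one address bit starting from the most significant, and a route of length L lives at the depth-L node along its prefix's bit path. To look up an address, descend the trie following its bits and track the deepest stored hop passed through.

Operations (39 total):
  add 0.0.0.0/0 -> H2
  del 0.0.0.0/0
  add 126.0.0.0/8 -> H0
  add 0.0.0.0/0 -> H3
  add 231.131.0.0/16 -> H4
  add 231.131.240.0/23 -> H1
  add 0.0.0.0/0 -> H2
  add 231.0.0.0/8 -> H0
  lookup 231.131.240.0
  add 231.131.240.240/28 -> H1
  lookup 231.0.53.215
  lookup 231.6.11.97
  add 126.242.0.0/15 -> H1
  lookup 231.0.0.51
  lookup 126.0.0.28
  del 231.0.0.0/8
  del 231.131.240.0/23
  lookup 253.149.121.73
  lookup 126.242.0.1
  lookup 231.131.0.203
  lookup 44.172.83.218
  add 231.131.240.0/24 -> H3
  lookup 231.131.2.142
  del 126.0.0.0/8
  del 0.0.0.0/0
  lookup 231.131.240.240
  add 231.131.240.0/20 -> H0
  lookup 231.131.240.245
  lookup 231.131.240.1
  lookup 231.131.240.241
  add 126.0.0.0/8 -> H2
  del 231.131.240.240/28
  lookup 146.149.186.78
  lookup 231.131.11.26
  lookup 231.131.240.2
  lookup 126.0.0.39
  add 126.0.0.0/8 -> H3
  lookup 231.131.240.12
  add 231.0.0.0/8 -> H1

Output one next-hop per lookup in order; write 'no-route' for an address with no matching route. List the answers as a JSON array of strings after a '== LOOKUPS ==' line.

Process each operation:
  + 0.0.0.0/0 (H2) depth=0
  - 0.0.0.0/0 clear@0
  + 126.0.0.0/8 (H0) depth=8
  + 0.0.0.0/0 (H3) depth=0
  + 231.131.0.0/16 (H4) depth=16
  + 231.131.240.0/23 (H1) depth=23
  + 0.0.0.0/0 (H2) depth=0
  + 231.0.0.0/8 (H0) depth=8
  Q 231.131.240.0: descend 11100111100000111111000 ; hops seen [H2,H0,H4,H1] ; pick H1
  + 231.131.240.240/28 (H1) depth=28
  Q 231.0.53.215: descend 11100111 ; hops seen [H2,H0] ; pick H0
  Q 231.6.11.97: descend 11100111 ; hops seen [H2,H0] ; pick H0
  + 126.242.0.0/15 (H1) depth=15
  Q 231.0.0.51: descend 11100111 ; hops seen [H2,H0] ; pick H0
  Q 126.0.0.28: descend 01111110 ; hops seen [H2,H0] ; pick H0
  - 231.0.0.0/8 clear@8
  - 231.131.240.0/23 clear@23
  Q 253.149.121.73: descend 111 ; hops seen [H2] ; pick H2
  Q 126.242.0.1: descend 011111101111001 ; hops seen [H2,H0,H1] ; pick H1
  Q 231.131.0.203: descend 1110011110000011 ; hops seen [H2,H4] ; pick H4
  Q 44.172.83.218: descend 0 ; hops seen [H2] ; pick H2
  + 231.131.240.0/24 (H3) depth=24
  Q 231.131.2.142: descend 1110011110000011 ; hops seen [H2,H4] ; pick H4
  - 126.0.0.0/8 clear@8
  - 0.0.0.0/0 clear@0
  Q 231.131.240.240: descend 1110011110000011111100001111 ; hops seen [H4,H3,H1] ; pick H1
  + 231.131.240.0/20 (H0) depth=20
  Q 231.131.240.245: descend 1110011110000011111100001111 ; hops seen [H4,H0,H3,H1] ; pick H1
  Q 231.131.240.1: descend 111001111000001111110000 ; hops seen [H4,H0,H3] ; pick H3
  Q 231.131.240.241: descend 1110011110000011111100001111 ; hops seen [H4,H0,H3,H1] ; pick H1
  + 126.0.0.0/8 (H2) depth=8
  - 231.131.240.240/28 clear@28
  Q 146.149.186.78: descend 1 ; hops seen [∅] ; pick no-route
  Q 231.131.11.26: descend 1110011110000011 ; hops seen [H4] ; pick H4
  Q 231.131.240.2: descend 111001111000001111110000 ; hops seen [H4,H0,H3] ; pick H3
  Q 126.0.0.39: descend 01111110 ; hops seen [H2] ; pick H2
  + 126.0.0.0/8 (H3) depth=8
  Q 231.131.240.12: descend 111001111000001111110000 ; hops seen [H4,H0,H3] ; pick H3
  + 231.0.0.0/8 (H1) depth=8

== LOOKUPS ==
["H1","H0","H0","H0","H0","H2","H1","H4","H2","H4","H1","H1","H3","H1","no-route","H4","H3","H2","H3"]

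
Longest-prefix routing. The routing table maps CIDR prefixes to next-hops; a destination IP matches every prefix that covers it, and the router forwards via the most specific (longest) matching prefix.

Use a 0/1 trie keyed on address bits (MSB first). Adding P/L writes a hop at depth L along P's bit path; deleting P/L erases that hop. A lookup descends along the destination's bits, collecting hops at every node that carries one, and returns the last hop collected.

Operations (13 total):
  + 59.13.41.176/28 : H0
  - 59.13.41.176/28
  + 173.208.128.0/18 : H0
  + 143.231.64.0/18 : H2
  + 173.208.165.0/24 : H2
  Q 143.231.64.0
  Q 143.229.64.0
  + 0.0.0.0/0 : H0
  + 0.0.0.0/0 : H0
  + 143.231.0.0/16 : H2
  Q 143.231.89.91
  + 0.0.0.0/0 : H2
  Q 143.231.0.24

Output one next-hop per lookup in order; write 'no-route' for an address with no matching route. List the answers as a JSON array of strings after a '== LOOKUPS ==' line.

Apply in order:
  + 59.13.41.176/28 (H0) depth=28
  del 59.13.41.176/28 (clear depth 28)
  + 173.208.128.0/18 (H0) depth=18
  + 143.231.64.0/18 (H2) depth=18
  + 173.208.165.0/24 (H2) depth=24
  lookup 143.231.64.0: bits 100011111110011101 walk d0:-→d1:-→d2:-→d3:-→d4:-→d5:-→d6:-→d7:-→d8:-→d9:-→d10:-→d11:-→d12:-→d13:-→d14:-→d15:-→d16:-→d17:-→d18:H2 -> H2
  lookup 143.229.64.0: bits 10001111111001 walk d0:-→d1:-→d2:-→d3:-→d4:-→d5:-→d6:-→d7:-→d8:-→d9:-→d10:-→d11:-→d12:-→d13:-→d14:- -> no-route
  + 0.0.0.0/0 (H0) depth=0
  + 0.0.0.0/0 (H0) depth=0
  + 143.231.0.0/16 (H2) depth=16
  lookup 143.231.89.91: bits 100011111110011101 walk d0:H0→d1:-→d2:-→d3:-→d4:-→d5:-→d6:-→d7:-→d8:-→d9:-→d10:-→d11:-→d12:-→d13:-→d14:-→d15:-→d16:H2→d17:-→d18:H2 -> H2
  + 0.0.0.0/0 (H2) depth=0
  lookup 143.231.0.24: bits 10001111111001110 walk d0:H2→d1:-→d2:-→d3:-→d4:-→d5:-→d6:-→d7:-→d8:-→d9:-→d10:-→d11:-→d12:-→d13:-→d14:-→d15:-→d16:H2→d17:- -> H2

== LOOKUPS ==
["H2","no-route","H2","H2"]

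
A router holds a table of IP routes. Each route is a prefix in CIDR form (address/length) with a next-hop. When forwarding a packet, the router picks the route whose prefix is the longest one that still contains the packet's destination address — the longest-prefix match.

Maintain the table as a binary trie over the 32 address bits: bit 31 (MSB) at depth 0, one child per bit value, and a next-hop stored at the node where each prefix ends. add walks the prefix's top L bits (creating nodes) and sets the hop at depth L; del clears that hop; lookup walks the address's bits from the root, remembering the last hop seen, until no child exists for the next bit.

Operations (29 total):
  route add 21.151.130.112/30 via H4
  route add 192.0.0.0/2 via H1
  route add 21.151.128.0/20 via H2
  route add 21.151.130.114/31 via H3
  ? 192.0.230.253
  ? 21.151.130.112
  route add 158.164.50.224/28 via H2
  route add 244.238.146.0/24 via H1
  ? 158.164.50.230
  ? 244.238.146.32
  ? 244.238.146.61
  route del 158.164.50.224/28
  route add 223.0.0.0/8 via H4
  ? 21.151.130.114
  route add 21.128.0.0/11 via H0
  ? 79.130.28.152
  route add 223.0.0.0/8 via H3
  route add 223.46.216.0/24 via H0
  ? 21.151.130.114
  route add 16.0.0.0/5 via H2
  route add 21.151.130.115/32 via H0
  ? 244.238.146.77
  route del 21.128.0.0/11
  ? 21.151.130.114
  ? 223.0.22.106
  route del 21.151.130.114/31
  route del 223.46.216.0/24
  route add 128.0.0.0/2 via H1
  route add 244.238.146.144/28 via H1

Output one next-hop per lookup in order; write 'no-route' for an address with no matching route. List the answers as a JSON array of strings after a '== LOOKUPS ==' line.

Trace:
  add 21.151.130.112/30 -> H4 at depth 30
  add 192.0.0.0/2 -> H1 at depth 2
  add 21.151.128.0/20 -> H2 at depth 20
  add 21.151.130.114/31 -> H3 at depth 31
  lookup 192.0.230.253: bits 11 walk d0:-→d1:-→d2:H1 -> H1
  lookup 21.151.130.112: bits 000101011001011110000010011100 walk d0:-→d1:-→d2:-→d3:-→d4:-→d5:-→d6:-→d7:-→d8:-→d9:-→d10:-→d11:-→d12:-→d13:-→d14:-→d15:-→d16:-→d17:-→d18:-→d19:-→d20:H2→d21:-→d22:-→d23:-→d24:-→d25:-→d26:-→d27:-→d28:-→d29:-→d30:H4 -> H4
  add 158.164.50.224/28 -> H2 at depth 28
  add 244.238.146.0/24 -> H1 at depth 24
  lookup 158.164.50.230: bits 1001111010100100001100101110 walk d0:-→d1:-→d2:-→d3:-→d4:-→d5:-→d6:-→d7:-→d8:-→d9:-→d10:-→d11:-→d12:-→d13:-→d14:-→d15:-→d16:-→d17:-→d18:-→d19:-→d20:-→d21:-→d22:-→d23:-→d24:-→d25:-→d26:-→d27:-→d28:H2 -> H2
  lookup 244.238.146.32: bits 111101001110111010010010 walk d0:-→d1:-→d2:H1→d3:-→d4:-→d5:-→d6:-→d7:-→d8:-→d9:-→d10:-→d11:-→d12:-→d13:-→d14:-→d15:-→d16:-→d17:-→d18:-→d19:-→d20:-→d21:-→d22:-→d23:-→d24:H1 -> H1
  lookup 244.238.146.61: bits 111101001110111010010010 walk d0:-→d1:-→d2:H1→d3:-→d4:-→d5:-→d6:-→d7:-→d8:-→d9:-→d10:-→d11:-→d12:-→d13:-→d14:-→d15:-→d16:-→d17:-→d18:-→d19:-→d20:-→d21:-→d22:-→d23:-→d24:H1 -> H1
  - 158.164.50.224/28 clear@28
  add 223.0.0.0/8 -> H4 at depth 8
  lookup 21.151.130.114: bits 0001010110010111100000100111001 walk d0:-→d1:-→d2:-→d3:-→d4:-→d5:-→d6:-→d7:-→d8:-→d9:-→d10:-→d11:-→d12:-→d13:-→d14:-→d15:-→d16:-→d17:-→d18:-→d19:-→d20:H2→d21:-→d22:-→d23:-→d24:-→d25:-→d26:-→d27:-→d28:-→d29:-→d30:H4→d31:H3 -> H3
  add 21.128.0.0/11 -> H0 at depth 11
  lookup 79.130.28.152: bits 0 walk d0:-→d1:- -> no-route
  add 223.0.0.0/8 -> H3 at depth 8
  add 223.46.216.0/24 -> H0 at depth 24
  lookup 21.151.130.114: bits 0001010110010111100000100111001 walk d0:-→d1:-→d2:-→d3:-→d4:-→d5:-→d6:-→d7:-→d8:-→d9:-→d10:-→d11:H0→d12:-→d13:-→d14:-→d15:-→d16:-→d17:-→d18:-→d19:-→d20:H2→d21:-→d22:-→d23:-→d24:-→d25:-→d26:-→d27:-→d28:-→d29:-→d30:H4→d31:H3 -> H3
  add 16.0.0.0/5 -> H2 at depth 5
  add 21.151.130.115/32 -> H0 at depth 32
  lookup 244.238.146.77: bits 111101001110111010010010 walk d0:-→d1:-→d2:H1→d3:-→d4:-→d5:-→d6:-→d7:-→d8:-→d9:-→d10:-→d11:-→d12:-→d13:-→d14:-→d15:-→d16:-→d17:-→d18:-→d19:-→d20:-→d21:-→d22:-→d23:-→d24:H1 -> H1
  - 21.128.0.0/11 clear@11
  lookup 21.151.130.114: bits 0001010110010111100000100111001 walk d0:-→d1:-→d2:-→d3:-→d4:-→d5:H2→d6:-→d7:-→d8:-→d9:-→d10:-→d11:-→d12:-→d13:-→d14:-→d15:-→d16:-→d17:-→d18:-→d19:-→d20:H2→d21:-→d22:-→d23:-→d24:-→d25:-→d26:-→d27:-→d28:-→d29:-→d30:H4→d31:H3 -> H3
  lookup 223.0.22.106: bits 1101111100 walk d0:-→d1:-→d2:H1→d3:-→d4:-→d5:-→d6:-→d7:-→d8:H3→d9:-→d10:- -> H3
  - 21.151.130.114/31 clear@31
  - 223.46.216.0/24 clear@24
  add 128.0.0.0/2 -> H1 at depth 2
  add 244.238.146.144/28 -> H1 at depth 28

== LOOKUPS ==
["H1","H4","H2","H1","H1","H3","no-route","H3","H1","H3","H3"]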